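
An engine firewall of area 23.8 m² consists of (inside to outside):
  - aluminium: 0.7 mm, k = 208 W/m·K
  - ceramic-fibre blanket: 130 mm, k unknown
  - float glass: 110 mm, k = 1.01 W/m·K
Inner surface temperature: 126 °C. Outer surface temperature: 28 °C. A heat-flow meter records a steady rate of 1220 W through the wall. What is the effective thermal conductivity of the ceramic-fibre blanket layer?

k ≈ 0.0721 W/(m·K)

Thermal resistances in series:
R_aluminium = L/(kA) = 0.0007/(208×23.8) = 1.414×10^-7 K/W
R_float glass = L/(kA) = 0.11/(1.01×23.8) = 0.004576 K/W
Sum of known resistances R_other = 0.004576 K/W
Total R = ΔT/Q = 98/1220 = 0.08033 K/W
R_ceramic-fibre blanket = R_total − R_other = 0.07575 K/W
k = L/(R·A) = 0.13/(0.07575×23.8)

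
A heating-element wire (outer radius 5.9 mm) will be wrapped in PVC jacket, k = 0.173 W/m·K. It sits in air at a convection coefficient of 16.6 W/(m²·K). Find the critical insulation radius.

For a cylinder r_cr = k/h = 0.173/16.6
r_cr = 10.4 mm; since the bare radius (5.9 mm) is below r_cr, adding a thin layer of insulation will *increase* heat loss.

r_cr ≈ 10.4 mm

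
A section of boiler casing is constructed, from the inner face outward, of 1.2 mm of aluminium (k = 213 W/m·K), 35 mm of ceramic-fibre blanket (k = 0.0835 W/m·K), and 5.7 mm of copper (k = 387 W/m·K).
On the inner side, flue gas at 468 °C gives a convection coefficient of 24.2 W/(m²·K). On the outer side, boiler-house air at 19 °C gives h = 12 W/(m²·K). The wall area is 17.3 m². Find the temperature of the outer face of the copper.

Using the resistance-network approach (series):
R_inner film = 1/(h_i·A) = 1/(24.2×17.3) = 0.002389 K/W
R_aluminium = L/(kA) = 0.0012/(213×17.3) = 3.257×10^-7 K/W
R_ceramic-fibre blanket = L/(kA) = 0.035/(0.0835×17.3) = 0.02423 K/W
R_copper = L/(kA) = 0.0057/(387×17.3) = 8.514×10^-7 K/W
R_outer film = 1/(h_o·A) = 1/(12×17.3) = 0.004817 K/W
R_total = 0.03144 K/W;  Q = ΔT/R_total = 449/0.03144 = 14280 W
T_interface = T_inner − Q·ΣR(inner→interface) = 468 − 14300×0.02662

T ≈ 87.8 °C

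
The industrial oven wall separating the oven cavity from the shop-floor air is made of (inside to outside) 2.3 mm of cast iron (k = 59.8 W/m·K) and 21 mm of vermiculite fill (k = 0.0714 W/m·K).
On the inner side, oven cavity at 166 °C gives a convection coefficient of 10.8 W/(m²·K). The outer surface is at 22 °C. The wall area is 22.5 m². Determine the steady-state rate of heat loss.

Q ≈ 8380 W

Series thermal resistances:
R_inner film = 1/(h_i·A) = 1/(10.8×22.5) = 0.004115 K/W
R_cast iron = L/(kA) = 0.0023/(59.8×22.5) = 1.709×10^-6 K/W
R_vermiculite fill = L/(kA) = 0.021/(0.0714×22.5) = 0.01307 K/W
R_total = 0.01719 K/W
Q = ΔT / R_total = 144 / 0.01719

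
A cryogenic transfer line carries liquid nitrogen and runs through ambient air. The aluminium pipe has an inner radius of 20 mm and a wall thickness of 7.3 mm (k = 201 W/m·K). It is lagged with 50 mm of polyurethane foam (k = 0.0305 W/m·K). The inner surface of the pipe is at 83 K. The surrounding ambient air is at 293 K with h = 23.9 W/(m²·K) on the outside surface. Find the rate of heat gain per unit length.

q′ ≈ 38.1 W/m

Per-layer cylindrical resistances, series-summed:
R_aluminium pipe wall = ln(27.3/20)/(2π×201×1) = 2.464×10^-4 K/W
R_polyurethane foam = ln(77.3/27.3)/(2π×0.0305×1) = 5.431 K/W
R_outer film = 1/(h_o·2πr_oL) = 1/(23.9×2π×0.0773×1) = 0.08615 K/W
R_total = 5.518 K/W
Q = ΔT/R_total = 210/5.518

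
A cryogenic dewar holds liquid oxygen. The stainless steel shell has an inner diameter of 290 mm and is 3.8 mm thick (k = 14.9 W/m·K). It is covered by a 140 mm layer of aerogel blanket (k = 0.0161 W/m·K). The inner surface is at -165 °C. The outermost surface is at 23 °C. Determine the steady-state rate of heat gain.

Spherical conduction: R = (1/r_in − 1/r_out)/(4πk) per layer; series-sum.
R_stainless steel shell = (1/0.145 − 1/0.1488)/(4π×14.9) = 9.406×10^-4 K/W
R_aerogel blanket = (1/0.1488 − 1/0.2888)/(4π×0.0161) = 16.1 K/W
R_total = 16.1 K/W
Q = ΔT/R_total = 188/16.1

Q ≈ 11.7 W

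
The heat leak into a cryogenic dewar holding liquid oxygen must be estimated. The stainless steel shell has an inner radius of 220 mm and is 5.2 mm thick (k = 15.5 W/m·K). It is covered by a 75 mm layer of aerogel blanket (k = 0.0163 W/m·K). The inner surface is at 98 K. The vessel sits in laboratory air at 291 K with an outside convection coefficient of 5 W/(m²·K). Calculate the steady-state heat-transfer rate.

For a spherical shell R = (1/r₁ − 1/r₂)/(4πk); film R = 1/(h·4πr²). In series:
R_stainless steel shell = (1/0.22 − 1/0.2252)/(4π×15.5) = 5.389×10^-4 K/W
R_aerogel blanket = (1/0.2252 − 1/0.3002)/(4π×0.0163) = 5.416 K/W
R_outer film = 1/(h·4πr_o²) = 1/(5×4π×0.3002²) = 0.1766 K/W
R_total = 5.593 K/W
Q = ΔT/R_total = 193/5.593

Q ≈ 34.5 W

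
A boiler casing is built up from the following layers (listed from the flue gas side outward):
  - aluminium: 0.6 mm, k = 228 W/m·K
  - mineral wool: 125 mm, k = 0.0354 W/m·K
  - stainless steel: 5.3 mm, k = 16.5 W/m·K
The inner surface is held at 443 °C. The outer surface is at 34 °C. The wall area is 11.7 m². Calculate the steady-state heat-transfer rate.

Thermal resistances in series:
R_aluminium = L/(kA) = 0.0006/(228×11.7) = 2.249×10^-7 K/W
R_mineral wool = L/(kA) = 0.125/(0.0354×11.7) = 0.3018 K/W
R_stainless steel = L/(kA) = 0.0053/(16.5×11.7) = 2.745×10^-5 K/W
R_total = 0.3018 K/W
Q = ΔT / R_total = 409 / 0.3018

Q ≈ 1360 W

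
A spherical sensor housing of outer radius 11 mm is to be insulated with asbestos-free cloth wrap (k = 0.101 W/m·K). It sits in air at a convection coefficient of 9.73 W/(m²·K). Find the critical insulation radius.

For a sphere r_cr = 2k/h = 2×0.101/9.73
r_cr = 20.8 mm; since the bare radius (11 mm) is below r_cr, adding a thin layer of insulation will *increase* heat loss.

r_cr ≈ 20.8 mm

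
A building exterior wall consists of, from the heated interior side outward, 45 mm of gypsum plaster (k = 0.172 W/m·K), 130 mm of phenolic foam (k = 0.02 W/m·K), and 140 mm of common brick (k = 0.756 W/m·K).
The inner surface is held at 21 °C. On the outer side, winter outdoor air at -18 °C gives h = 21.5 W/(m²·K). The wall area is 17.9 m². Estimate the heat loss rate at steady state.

Q ≈ 99.8 W

Treating each layer as a thermal resistance in series:
R_gypsum plaster = L/(kA) = 0.045/(0.172×17.9) = 0.01462 K/W
R_phenolic foam = L/(kA) = 0.13/(0.02×17.9) = 0.3631 K/W
R_common brick = L/(kA) = 0.14/(0.756×17.9) = 0.01035 K/W
R_outer film = 1/(h_o·A) = 1/(21.5×17.9) = 0.002598 K/W
R_total = 0.3907 K/W
Q = ΔT / R_total = 39 / 0.3907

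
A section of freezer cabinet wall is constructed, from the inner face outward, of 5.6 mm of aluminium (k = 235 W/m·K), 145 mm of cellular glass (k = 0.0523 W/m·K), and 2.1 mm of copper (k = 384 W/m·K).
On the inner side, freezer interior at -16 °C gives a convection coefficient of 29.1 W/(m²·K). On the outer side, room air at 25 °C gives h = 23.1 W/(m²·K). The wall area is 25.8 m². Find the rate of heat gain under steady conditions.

Series thermal resistances:
R_inner film = 1/(h_i·A) = 1/(29.1×25.8) = 0.001332 K/W
R_aluminium = L/(kA) = 0.0056/(235×25.8) = 9.236×10^-7 K/W
R_cellular glass = L/(kA) = 0.145/(0.0523×25.8) = 0.1075 K/W
R_copper = L/(kA) = 0.0021/(384×25.8) = 2.12×10^-7 K/W
R_outer film = 1/(h_o·A) = 1/(23.1×25.8) = 0.001678 K/W
R_total = 0.1105 K/W
Q = ΔT / R_total = 41 / 0.1105

Q ≈ 371 W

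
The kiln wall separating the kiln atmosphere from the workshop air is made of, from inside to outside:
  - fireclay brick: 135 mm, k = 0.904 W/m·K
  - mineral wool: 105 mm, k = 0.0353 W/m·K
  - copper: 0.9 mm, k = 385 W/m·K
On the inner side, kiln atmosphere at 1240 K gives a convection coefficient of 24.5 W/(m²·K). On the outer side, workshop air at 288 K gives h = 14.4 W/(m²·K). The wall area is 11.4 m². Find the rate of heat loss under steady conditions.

Thermal resistances in series:
R_inner film = 1/(h_i·A) = 1/(24.5×11.4) = 0.00358 K/W
R_fireclay brick = L/(kA) = 0.135/(0.904×11.4) = 0.0131 K/W
R_mineral wool = L/(kA) = 0.105/(0.0353×11.4) = 0.2609 K/W
R_copper = L/(kA) = 0.0009/(385×11.4) = 2.051×10^-7 K/W
R_outer film = 1/(h_o·A) = 1/(14.4×11.4) = 0.006092 K/W
R_total = 0.2837 K/W
Q = ΔT / R_total = 952 / 0.2837

Q ≈ 3360 W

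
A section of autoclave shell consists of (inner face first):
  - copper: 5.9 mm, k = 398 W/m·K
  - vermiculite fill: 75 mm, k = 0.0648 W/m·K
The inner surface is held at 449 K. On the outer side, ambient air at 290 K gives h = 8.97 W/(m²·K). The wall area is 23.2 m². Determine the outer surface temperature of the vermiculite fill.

Treating each layer as a thermal resistance in series:
R_copper = L/(kA) = 0.0059/(398×23.2) = 6.39×10^-7 K/W
R_vermiculite fill = L/(kA) = 0.075/(0.0648×23.2) = 0.04989 K/W
R_outer film = 1/(h_o·A) = 1/(8.97×23.2) = 0.004805 K/W
R_total = 0.05469 K/W;  Q = ΔT/R_total = 159/0.05469 = 2907 W
T_interface = T_inner − Q·ΣR(inner→interface) = 449 − 2910×0.04989

T ≈ 304 K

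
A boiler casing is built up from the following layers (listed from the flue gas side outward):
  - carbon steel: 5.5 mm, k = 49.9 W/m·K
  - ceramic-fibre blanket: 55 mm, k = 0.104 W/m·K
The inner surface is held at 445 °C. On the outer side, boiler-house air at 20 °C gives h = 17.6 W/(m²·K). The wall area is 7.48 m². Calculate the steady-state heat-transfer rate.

Q ≈ 5430 W

Using the resistance-network approach (series):
R_carbon steel = L/(kA) = 0.0055/(49.9×7.48) = 1.474×10^-5 K/W
R_ceramic-fibre blanket = L/(kA) = 0.055/(0.104×7.48) = 0.0707 K/W
R_outer film = 1/(h_o·A) = 1/(17.6×7.48) = 0.007596 K/W
R_total = 0.07831 K/W
Q = ΔT / R_total = 425 / 0.07831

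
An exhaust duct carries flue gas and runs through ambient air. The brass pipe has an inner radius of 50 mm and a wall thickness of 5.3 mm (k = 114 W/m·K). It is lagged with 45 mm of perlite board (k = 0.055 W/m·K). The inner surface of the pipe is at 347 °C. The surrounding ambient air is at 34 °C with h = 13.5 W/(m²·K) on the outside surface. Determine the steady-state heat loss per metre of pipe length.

Cylindrical conduction, so R = ln(r₂/r₁)/(2πkL) per layer, in series:
R_brass pipe wall = ln(55.3/50)/(2π×114×1) = 1.407×10^-4 K/W
R_perlite board = ln(100.3/55.3)/(2π×0.055×1) = 1.723 K/W
R_outer film = 1/(h_o·2πr_oL) = 1/(13.5×2π×0.1003×1) = 0.1175 K/W
R_total = 1.841 K/W
Q = ΔT/R_total = 313/1.841

q′ ≈ 170 W/m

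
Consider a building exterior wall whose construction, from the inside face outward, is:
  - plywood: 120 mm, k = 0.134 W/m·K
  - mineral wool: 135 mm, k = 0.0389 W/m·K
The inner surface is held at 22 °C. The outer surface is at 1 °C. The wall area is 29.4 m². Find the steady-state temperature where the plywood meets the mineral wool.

T ≈ 17.7 °C

Model the wall as resistances in series:
R_plywood = L/(kA) = 0.12/(0.134×29.4) = 0.03046 K/W
R_mineral wool = L/(kA) = 0.135/(0.0389×29.4) = 0.118 K/W
R_total = 0.1485 K/W;  Q = ΔT/R_total = 21/0.1485 = 141.4 W
T_interface = T_inner − Q·ΣR(inner→interface) = 22 − 141×0.03046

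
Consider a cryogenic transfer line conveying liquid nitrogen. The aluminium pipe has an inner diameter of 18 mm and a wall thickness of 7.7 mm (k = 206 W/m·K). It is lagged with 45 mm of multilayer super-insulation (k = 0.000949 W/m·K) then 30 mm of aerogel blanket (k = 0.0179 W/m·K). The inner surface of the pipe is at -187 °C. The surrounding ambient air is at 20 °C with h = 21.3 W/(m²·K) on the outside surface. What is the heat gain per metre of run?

Cylindrical conduction, so R = ln(r₂/r₁)/(2πkL) per layer, in series:
R_aluminium pipe wall = ln(16.7/9)/(2π×206×1) = 4.776×10^-4 K/W
R_multilayer super-insulation = ln(61.7/16.7)/(2π×0.000949×1) = 219.2 K/W
R_aerogel blanket = ln(91.7/61.7)/(2π×0.0179×1) = 3.523 K/W
R_outer film = 1/(h_o·2πr_oL) = 1/(21.3×2π×0.0917×1) = 0.08148 K/W
R_total = 222.8 K/W
Q = ΔT/R_total = 207/222.8

q′ ≈ 0.929 W/m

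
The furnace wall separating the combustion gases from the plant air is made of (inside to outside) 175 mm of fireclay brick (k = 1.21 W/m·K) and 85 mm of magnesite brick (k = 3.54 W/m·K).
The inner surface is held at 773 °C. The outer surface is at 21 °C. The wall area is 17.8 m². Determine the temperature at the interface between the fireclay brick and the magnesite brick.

Thermal resistances in series:
R_fireclay brick = L/(kA) = 0.175/(1.21×17.8) = 0.008125 K/W
R_magnesite brick = L/(kA) = 0.085/(3.54×17.8) = 0.001349 K/W
R_total = 0.009474 K/W;  Q = ΔT/R_total = 752/0.009474 = 79370 W
T_interface = T_inner − Q·ΣR(inner→interface) = 773 − 79400×0.008125

T ≈ 128 °C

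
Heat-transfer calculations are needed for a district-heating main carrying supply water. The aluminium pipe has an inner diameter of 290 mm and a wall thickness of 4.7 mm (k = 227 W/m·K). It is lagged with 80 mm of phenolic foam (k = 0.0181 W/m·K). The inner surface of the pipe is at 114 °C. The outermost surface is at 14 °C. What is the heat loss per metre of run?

q′ ≈ 26.6 W/m

Per-layer cylindrical resistances, series-summed:
R_aluminium pipe wall = ln(149.7/145)/(2π×227×1) = 2.237×10^-5 K/W
R_phenolic foam = ln(229.7/149.7)/(2π×0.0181×1) = 3.765 K/W
R_total = 3.765 K/W
Q = ΔT/R_total = 100/3.765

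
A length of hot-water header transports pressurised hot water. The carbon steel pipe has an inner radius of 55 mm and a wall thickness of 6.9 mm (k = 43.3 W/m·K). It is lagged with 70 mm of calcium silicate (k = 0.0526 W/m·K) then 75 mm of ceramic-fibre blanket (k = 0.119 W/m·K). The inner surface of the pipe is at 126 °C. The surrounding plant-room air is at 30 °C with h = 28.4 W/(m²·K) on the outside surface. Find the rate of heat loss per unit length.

Per-layer cylindrical resistances, series-summed:
R_carbon steel pipe wall = ln(61.9/55)/(2π×43.3×1) = 4.344×10^-4 K/W
R_calcium silicate = ln(131.9/61.9)/(2π×0.0526×1) = 2.289 K/W
R_ceramic-fibre blanket = ln(206.9/131.9)/(2π×0.119×1) = 0.6021 K/W
R_outer film = 1/(h_o·2πr_oL) = 1/(28.4×2π×0.2069×1) = 0.02709 K/W
R_total = 2.919 K/W
Q = ΔT/R_total = 96/2.919

q′ ≈ 32.9 W/m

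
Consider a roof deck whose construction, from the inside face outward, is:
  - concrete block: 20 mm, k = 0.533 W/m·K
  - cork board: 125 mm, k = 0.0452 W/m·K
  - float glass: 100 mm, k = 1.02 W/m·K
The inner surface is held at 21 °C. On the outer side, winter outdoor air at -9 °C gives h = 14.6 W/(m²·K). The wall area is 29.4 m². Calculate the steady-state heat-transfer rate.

Using the resistance-network approach (series):
R_concrete block = L/(kA) = 0.02/(0.533×29.4) = 0.001276 K/W
R_cork board = L/(kA) = 0.125/(0.0452×29.4) = 0.09406 K/W
R_float glass = L/(kA) = 0.1/(1.02×29.4) = 0.003335 K/W
R_outer film = 1/(h_o·A) = 1/(14.6×29.4) = 0.00233 K/W
R_total = 0.101 K/W
Q = ΔT / R_total = 30 / 0.101

Q ≈ 297 W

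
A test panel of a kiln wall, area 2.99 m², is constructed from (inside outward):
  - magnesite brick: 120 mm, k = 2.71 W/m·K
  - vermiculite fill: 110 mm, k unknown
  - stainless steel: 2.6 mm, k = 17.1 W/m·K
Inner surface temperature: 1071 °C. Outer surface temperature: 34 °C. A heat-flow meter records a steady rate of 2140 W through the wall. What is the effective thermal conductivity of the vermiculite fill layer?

Using the resistance-network approach (series):
R_magnesite brick = L/(kA) = 0.12/(2.71×2.99) = 0.01481 K/W
R_stainless steel = L/(kA) = 0.0026/(17.1×2.99) = 5.085×10^-5 K/W
Sum of known resistances R_other = 0.01486 K/W
Total R = ΔT/Q = 1037/2140 = 0.4846 K/W
R_vermiculite fill = R_total − R_other = 0.4697 K/W
k = L/(R·A) = 0.11/(0.4697×2.99)

k ≈ 0.0783 W/(m·K)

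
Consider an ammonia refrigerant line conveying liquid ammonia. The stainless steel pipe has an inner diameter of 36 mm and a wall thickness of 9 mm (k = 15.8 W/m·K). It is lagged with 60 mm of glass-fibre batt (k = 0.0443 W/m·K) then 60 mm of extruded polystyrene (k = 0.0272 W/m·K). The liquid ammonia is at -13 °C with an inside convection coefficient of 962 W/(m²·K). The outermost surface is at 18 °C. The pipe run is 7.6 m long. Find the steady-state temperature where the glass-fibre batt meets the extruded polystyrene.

For a radial system each layer contributes R = ln(r_out/r_in)/(2πkL); films add R = 1/(hA).
R_inner film = 1/(h_i·2πr₁L) = 1/(962×2π×0.018×7.6) = 0.001209 K/W
R_stainless steel pipe wall = ln(27/18)/(2π×15.8×7.6) = 5.374×10^-4 K/W
R_glass-fibre batt = ln(87/27)/(2π×0.0443×7.6) = 0.5531 K/W
R_extruded polystyrene = ln(147/87)/(2π×0.0272×7.6) = 0.4038 K/W
R_total = 0.9587 K/W
Q = ΔT/R_total = 31/0.9587
Q = 32.3 W
T_interface = T_inner + Q·ΣR(inner→interface) = -13 + 32.3×0.5549

T ≈ 4.94 °C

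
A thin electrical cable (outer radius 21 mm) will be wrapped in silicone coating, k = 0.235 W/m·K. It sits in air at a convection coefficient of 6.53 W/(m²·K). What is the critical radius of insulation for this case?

r_cr ≈ 36 mm

For a cylinder r_cr = k/h = 0.235/6.53
r_cr = 36 mm; since the bare radius (21 mm) is below r_cr, adding a thin layer of insulation will *increase* heat loss.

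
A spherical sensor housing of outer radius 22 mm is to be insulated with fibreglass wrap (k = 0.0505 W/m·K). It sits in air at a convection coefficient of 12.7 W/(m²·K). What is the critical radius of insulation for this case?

For a sphere r_cr = 2k/h = 2×0.0505/12.7
r_cr = 7.95 mm; since the bare radius (22 mm) is above r_cr, any added insulation will reduce heat loss.

r_cr ≈ 7.95 mm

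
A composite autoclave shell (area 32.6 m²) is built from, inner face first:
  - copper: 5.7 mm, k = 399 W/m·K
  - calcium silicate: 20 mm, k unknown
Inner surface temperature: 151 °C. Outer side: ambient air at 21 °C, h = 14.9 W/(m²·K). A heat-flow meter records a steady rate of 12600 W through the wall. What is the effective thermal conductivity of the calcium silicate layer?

k ≈ 0.0743 W/(m·K)

Using the resistance-network approach (series):
R_copper = L/(kA) = 0.0057/(399×32.6) = 4.382×10^-7 K/W
R_outer film = 1/(h_o·A) = 1/(14.9×32.6) = 0.002059 K/W
Sum of known resistances R_other = 0.002059 K/W
Total R = ΔT/Q = 130/12600 = 0.01032 K/W
R_calcium silicate = R_total − R_other = 0.008258 K/W
k = L/(R·A) = 0.02/(0.008258×32.6)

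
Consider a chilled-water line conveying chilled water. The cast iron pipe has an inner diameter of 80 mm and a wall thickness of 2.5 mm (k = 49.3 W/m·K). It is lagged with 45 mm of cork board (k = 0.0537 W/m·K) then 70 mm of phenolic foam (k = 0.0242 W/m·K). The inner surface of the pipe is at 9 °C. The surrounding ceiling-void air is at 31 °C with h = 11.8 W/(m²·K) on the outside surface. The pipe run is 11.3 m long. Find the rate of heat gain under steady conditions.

For a radial system each layer contributes R = ln(r_out/r_in)/(2πkL); films add R = 1/(hA).
R_cast iron pipe wall = ln(42.5/40)/(2π×49.3×11.3) = 1.732×10^-5 K/W
R_cork board = ln(87.5/42.5)/(2π×0.0537×11.3) = 0.1894 K/W
R_phenolic foam = ln(157.5/87.5)/(2π×0.0242×11.3) = 0.3421 K/W
R_outer film = 1/(h_o·2πr_oL) = 1/(11.8×2π×0.1575×11.3) = 0.007578 K/W
R_total = 0.5391 K/W
Q = ΔT/R_total = 22/0.5391

Q ≈ 40.8 W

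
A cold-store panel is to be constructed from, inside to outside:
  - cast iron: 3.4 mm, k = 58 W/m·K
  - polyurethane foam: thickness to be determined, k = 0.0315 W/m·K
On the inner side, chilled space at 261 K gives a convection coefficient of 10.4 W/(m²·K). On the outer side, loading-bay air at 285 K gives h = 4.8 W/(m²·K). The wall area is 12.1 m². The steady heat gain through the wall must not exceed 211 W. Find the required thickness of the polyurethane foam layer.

Series thermal resistances:
R_inner film = 1/(h_i·A) = 1/(10.4×12.1) = 0.007947 K/W
R_cast iron = L/(kA) = 0.0034/(58×12.1) = 4.845×10^-6 K/W
R_outer film = 1/(h_o·A) = 1/(4.8×12.1) = 0.01722 K/W
Sum of the known resistances R_other = 0.02517 K/W
Required total resistance R_tot = ΔT/Q_allow = 24/211 = 0.1137 K/W
R_polyurethane foam = R_tot − R_other = 0.08858 K/W
L = R·k·A = 0.08858×0.0315×12.1

L ≈ 33.8 mm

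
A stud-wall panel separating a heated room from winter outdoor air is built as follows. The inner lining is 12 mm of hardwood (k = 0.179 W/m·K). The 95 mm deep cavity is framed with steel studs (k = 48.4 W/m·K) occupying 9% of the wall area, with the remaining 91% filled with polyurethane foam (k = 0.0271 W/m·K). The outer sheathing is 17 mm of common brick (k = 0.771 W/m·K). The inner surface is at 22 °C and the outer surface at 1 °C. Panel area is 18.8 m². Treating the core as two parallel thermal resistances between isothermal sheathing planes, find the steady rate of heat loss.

Q ≈ 3560 W

Sheathing layers in series; stud and cavity paths in parallel between them.
R_inner = 0.012/(0.179×18.8) = 0.003566 K/W
R_stud  = 0.095/(48.4×0.09×18.8) = 0.00116 K/W
R_cav   = 0.095/(0.0271×0.91×18.8) = 0.2049 K/W
1/R_core = 1/R_stud + 1/R_cav → R_core = 0.001154 K/W
R_outer = 0.017/(0.771×18.8) = 0.001173 K/W
R_total = 0.005892 K/W
Q = ΔT/R_total = 21/0.005892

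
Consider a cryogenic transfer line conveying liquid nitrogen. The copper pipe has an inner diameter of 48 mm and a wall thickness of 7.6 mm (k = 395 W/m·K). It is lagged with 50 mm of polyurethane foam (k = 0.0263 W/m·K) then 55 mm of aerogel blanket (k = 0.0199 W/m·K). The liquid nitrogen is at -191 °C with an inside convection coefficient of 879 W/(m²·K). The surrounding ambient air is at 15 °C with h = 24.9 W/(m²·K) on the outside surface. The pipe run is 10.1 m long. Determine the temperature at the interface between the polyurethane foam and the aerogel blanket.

T ≈ -71.6 °C

Treating each annulus and film as a series resistance:
R_inner film = 1/(h_i·2πr₁L) = 1/(879×2π×0.024×10.1) = 7.47×10^-4 K/W
R_copper pipe wall = ln(31.6/24)/(2π×395×10.1) = 1.097×10^-5 K/W
R_polyurethane foam = ln(81.6/31.6)/(2π×0.0263×10.1) = 0.5684 K/W
R_aerogel blanket = ln(136.6/81.6)/(2π×0.0199×10.1) = 0.408 K/W
R_outer film = 1/(h_o·2πr_oL) = 1/(24.9×2π×0.1366×10.1) = 0.004633 K/W
R_total = 0.9818 K/W
Q = ΔT/R_total = 206/0.9818
Q = 210 W
T_interface = T_inner + Q·ΣR(inner→interface) = -191 + 210×0.5692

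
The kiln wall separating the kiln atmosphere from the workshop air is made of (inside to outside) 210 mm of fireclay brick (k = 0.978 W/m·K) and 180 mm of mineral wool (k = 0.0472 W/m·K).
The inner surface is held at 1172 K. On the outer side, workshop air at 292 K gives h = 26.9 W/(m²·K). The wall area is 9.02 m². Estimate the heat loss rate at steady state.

Q ≈ 1950 W

Using the resistance-network approach (series):
R_fireclay brick = L/(kA) = 0.21/(0.978×9.02) = 0.02381 K/W
R_mineral wool = L/(kA) = 0.18/(0.0472×9.02) = 0.4228 K/W
R_outer film = 1/(h_o·A) = 1/(26.9×9.02) = 0.004121 K/W
R_total = 0.4507 K/W
Q = ΔT / R_total = 880 / 0.4507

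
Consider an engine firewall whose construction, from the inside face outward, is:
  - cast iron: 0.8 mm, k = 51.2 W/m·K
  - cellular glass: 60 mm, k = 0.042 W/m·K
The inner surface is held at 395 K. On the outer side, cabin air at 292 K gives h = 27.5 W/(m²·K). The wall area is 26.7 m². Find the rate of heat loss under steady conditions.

Q ≈ 1880 W

Model the wall as resistances in series:
R_cast iron = L/(kA) = 0.0008/(51.2×26.7) = 5.852×10^-7 K/W
R_cellular glass = L/(kA) = 0.06/(0.042×26.7) = 0.0535 K/W
R_outer film = 1/(h_o·A) = 1/(27.5×26.7) = 0.001362 K/W
R_total = 0.05487 K/W
Q = ΔT / R_total = 103 / 0.05487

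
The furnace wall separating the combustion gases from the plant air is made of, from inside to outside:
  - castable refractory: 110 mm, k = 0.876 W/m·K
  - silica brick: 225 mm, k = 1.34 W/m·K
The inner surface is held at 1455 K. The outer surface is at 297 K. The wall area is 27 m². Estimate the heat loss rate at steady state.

Treating each layer as a thermal resistance in series:
R_castable refractory = L/(kA) = 0.11/(0.876×27) = 0.004651 K/W
R_silica brick = L/(kA) = 0.225/(1.34×27) = 0.006219 K/W
R_total = 0.01087 K/W
Q = ΔT / R_total = 1158 / 0.01087

Q ≈ 107000 W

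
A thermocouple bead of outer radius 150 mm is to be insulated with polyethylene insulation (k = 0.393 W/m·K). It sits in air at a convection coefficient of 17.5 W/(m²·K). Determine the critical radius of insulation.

r_cr ≈ 44.9 mm

For a sphere r_cr = 2k/h = 2×0.393/17.5
r_cr = 44.9 mm; since the bare radius (150 mm) is above r_cr, any added insulation will reduce heat loss.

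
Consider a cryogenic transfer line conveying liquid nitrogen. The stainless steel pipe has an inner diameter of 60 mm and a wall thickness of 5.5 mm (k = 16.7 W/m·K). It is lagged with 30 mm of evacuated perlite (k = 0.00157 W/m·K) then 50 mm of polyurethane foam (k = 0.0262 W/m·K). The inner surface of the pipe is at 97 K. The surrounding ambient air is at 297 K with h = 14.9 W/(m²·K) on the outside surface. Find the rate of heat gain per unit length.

Radial resistances (cylindrical: R_cond = ln(r_o/r_i)/(2πkL), R_conv = 1/(h·2πrL)):
R_stainless steel pipe wall = ln(35.5/30)/(2π×16.7×1) = 0.001604 K/W
R_evacuated perlite = ln(65.5/35.5)/(2π×0.00157×1) = 62.09 K/W
R_polyurethane foam = ln(115.5/65.5)/(2π×0.0262×1) = 3.446 K/W
R_outer film = 1/(h_o·2πr_oL) = 1/(14.9×2π×0.1155×1) = 0.09248 K/W
R_total = 65.63 K/W
Q = ΔT/R_total = 200/65.63

q′ ≈ 3.05 W/m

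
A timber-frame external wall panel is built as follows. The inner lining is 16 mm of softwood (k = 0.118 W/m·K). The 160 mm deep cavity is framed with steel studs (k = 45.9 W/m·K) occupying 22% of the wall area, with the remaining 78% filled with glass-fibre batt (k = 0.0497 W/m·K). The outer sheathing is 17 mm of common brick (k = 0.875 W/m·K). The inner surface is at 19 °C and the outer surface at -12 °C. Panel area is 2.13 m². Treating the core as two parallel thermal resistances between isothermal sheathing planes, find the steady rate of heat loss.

Sheathing layers in series; stud and cavity paths in parallel between them.
R_inner = 0.016/(0.118×2.13) = 0.06366 K/W
R_stud  = 0.16/(45.9×0.22×2.13) = 0.007439 K/W
R_cav   = 0.16/(0.0497×0.78×2.13) = 1.938 K/W
1/R_core = 1/R_stud + 1/R_cav → R_core = 0.00741 K/W
R_outer = 0.017/(0.875×2.13) = 0.009121 K/W
R_total = 0.08019 K/W
Q = ΔT/R_total = 31/0.08019

Q ≈ 387 W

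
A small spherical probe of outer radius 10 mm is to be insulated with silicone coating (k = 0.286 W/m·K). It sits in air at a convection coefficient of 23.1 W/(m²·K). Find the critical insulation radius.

For a sphere r_cr = 2k/h = 2×0.286/23.1
r_cr = 24.8 mm; since the bare radius (10 mm) is below r_cr, adding a thin layer of insulation will *increase* heat loss.

r_cr ≈ 24.8 mm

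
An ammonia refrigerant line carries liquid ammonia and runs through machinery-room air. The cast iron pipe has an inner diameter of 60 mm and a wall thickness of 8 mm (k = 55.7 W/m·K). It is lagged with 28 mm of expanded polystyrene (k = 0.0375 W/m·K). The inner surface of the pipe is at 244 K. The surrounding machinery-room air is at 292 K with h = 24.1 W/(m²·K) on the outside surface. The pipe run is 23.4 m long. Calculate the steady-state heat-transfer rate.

Q ≈ 460 W

Radial resistances (cylindrical: R_cond = ln(r_o/r_i)/(2πkL), R_conv = 1/(h·2πrL)):
R_cast iron pipe wall = ln(38/30)/(2π×55.7×23.4) = 2.887×10^-5 K/W
R_expanded polystyrene = ln(66/38)/(2π×0.0375×23.4) = 0.1001 K/W
R_outer film = 1/(h_o·2πr_oL) = 1/(24.1×2π×0.066×23.4) = 0.004276 K/W
R_total = 0.1044 K/W
Q = ΔT/R_total = 48/0.1044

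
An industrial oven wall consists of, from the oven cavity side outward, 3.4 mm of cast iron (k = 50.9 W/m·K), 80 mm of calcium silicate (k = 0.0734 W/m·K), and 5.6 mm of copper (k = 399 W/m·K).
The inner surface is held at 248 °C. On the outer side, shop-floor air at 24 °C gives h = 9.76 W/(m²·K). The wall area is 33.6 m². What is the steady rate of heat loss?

Q ≈ 6310 W

Treating each layer as a thermal resistance in series:
R_cast iron = L/(kA) = 0.0034/(50.9×33.6) = 1.988×10^-6 K/W
R_calcium silicate = L/(kA) = 0.08/(0.0734×33.6) = 0.03244 K/W
R_copper = L/(kA) = 0.0056/(399×33.6) = 4.177×10^-7 K/W
R_outer film = 1/(h_o·A) = 1/(9.76×33.6) = 0.003049 K/W
R_total = 0.03549 K/W
Q = ΔT / R_total = 224 / 0.03549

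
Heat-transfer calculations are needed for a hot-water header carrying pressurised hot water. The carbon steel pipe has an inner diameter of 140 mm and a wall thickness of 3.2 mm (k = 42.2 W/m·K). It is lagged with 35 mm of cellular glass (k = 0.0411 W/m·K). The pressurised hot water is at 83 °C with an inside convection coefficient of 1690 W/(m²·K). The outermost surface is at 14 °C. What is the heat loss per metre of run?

q′ ≈ 45.6 W/m

Cylindrical conduction, so R = ln(r₂/r₁)/(2πkL) per layer, in series:
R_inner film = 1/(h_i·2πr₁L) = 1/(1690×2π×0.07×1) = 0.001345 K/W
R_carbon steel pipe wall = ln(73.2/70)/(2π×42.2×1) = 1.686×10^-4 K/W
R_cellular glass = ln(108.2/73.2)/(2π×0.0411×1) = 1.513 K/W
R_total = 1.515 K/W
Q = ΔT/R_total = 69/1.515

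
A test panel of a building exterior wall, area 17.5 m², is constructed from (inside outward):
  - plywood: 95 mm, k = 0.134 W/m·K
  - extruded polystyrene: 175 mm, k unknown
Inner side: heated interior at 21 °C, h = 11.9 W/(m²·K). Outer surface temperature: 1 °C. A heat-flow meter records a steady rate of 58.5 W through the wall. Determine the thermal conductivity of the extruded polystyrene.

k ≈ 0.0337 W/(m·K)

Series thermal resistances:
R_inner film = 1/(h_i·A) = 1/(11.9×17.5) = 0.004802 K/W
R_plywood = L/(kA) = 0.095/(0.134×17.5) = 0.04051 K/W
Sum of known resistances R_other = 0.04531 K/W
Total R = ΔT/Q = 20/58.5 = 0.3419 K/W
R_extruded polystyrene = R_total − R_other = 0.2966 K/W
k = L/(R·A) = 0.175/(0.2966×17.5)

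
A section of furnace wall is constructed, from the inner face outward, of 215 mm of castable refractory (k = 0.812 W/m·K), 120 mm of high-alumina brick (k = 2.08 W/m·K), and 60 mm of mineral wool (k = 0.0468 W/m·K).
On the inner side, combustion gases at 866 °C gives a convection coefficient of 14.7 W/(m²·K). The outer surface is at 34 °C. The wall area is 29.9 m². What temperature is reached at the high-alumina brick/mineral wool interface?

T ≈ 672 °C

Using the resistance-network approach (series):
R_inner film = 1/(h_i·A) = 1/(14.7×29.9) = 0.002275 K/W
R_castable refractory = L/(kA) = 0.215/(0.812×29.9) = 0.008855 K/W
R_high-alumina brick = L/(kA) = 0.12/(2.08×29.9) = 0.00193 K/W
R_mineral wool = L/(kA) = 0.06/(0.0468×29.9) = 0.04288 K/W
R_total = 0.05594 K/W;  Q = ΔT/R_total = 832/0.05594 = 14870 W
T_interface = T_inner − Q·ΣR(inner→interface) = 866 − 14900×0.01306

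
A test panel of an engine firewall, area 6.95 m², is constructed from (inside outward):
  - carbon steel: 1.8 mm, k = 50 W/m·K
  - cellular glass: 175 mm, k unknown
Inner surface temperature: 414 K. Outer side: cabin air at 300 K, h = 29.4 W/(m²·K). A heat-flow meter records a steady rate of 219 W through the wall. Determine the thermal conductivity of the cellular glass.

k ≈ 0.0488 W/(m·K)

Using the resistance-network approach (series):
R_carbon steel = L/(kA) = 0.0018/(50×6.95) = 5.18×10^-6 K/W
R_outer film = 1/(h_o·A) = 1/(29.4×6.95) = 0.004894 K/W
Sum of known resistances R_other = 0.004899 K/W
Total R = ΔT/Q = 114/219 = 0.5205 K/W
R_cellular glass = R_total − R_other = 0.5156 K/W
k = L/(R·A) = 0.175/(0.5156×6.95)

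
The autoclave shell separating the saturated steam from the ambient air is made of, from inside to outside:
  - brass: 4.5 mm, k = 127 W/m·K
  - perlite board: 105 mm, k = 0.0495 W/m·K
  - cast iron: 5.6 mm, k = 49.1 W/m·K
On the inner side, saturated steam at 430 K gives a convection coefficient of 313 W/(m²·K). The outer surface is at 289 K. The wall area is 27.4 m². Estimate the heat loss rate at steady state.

Thermal resistances in series:
R_inner film = 1/(h_i·A) = 1/(313×27.4) = 1.166×10^-4 K/W
R_brass = L/(kA) = 0.0045/(127×27.4) = 1.293×10^-6 K/W
R_perlite board = L/(kA) = 0.105/(0.0495×27.4) = 0.07742 K/W
R_cast iron = L/(kA) = 0.0056/(49.1×27.4) = 4.163×10^-6 K/W
R_total = 0.07754 K/W
Q = ΔT / R_total = 141 / 0.07754

Q ≈ 1820 W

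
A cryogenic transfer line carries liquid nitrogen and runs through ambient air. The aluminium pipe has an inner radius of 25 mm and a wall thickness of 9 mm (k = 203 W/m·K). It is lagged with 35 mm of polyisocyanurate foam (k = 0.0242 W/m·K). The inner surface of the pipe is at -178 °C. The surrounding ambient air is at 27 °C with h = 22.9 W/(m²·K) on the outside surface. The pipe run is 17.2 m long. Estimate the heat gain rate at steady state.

For a radial system each layer contributes R = ln(r_out/r_in)/(2πkL); films add R = 1/(hA).
R_aluminium pipe wall = ln(34/25)/(2π×203×17.2) = 1.402×10^-5 K/W
R_polyisocyanurate foam = ln(69/34)/(2π×0.0242×17.2) = 0.2706 K/W
R_outer film = 1/(h_o·2πr_oL) = 1/(22.9×2π×0.069×17.2) = 0.005856 K/W
R_total = 0.2765 K/W
Q = ΔT/R_total = 205/0.2765

Q ≈ 741 W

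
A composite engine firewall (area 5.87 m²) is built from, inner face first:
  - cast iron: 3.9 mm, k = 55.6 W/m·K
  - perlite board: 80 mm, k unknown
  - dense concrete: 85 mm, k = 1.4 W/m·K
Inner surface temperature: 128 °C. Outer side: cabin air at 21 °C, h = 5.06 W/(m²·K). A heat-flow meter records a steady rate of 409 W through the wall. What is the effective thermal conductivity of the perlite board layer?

Series thermal resistances:
R_cast iron = L/(kA) = 0.0039/(55.6×5.87) = 1.195×10^-5 K/W
R_dense concrete = L/(kA) = 0.085/(1.4×5.87) = 0.01034 K/W
R_outer film = 1/(h_o·A) = 1/(5.06×5.87) = 0.03367 K/W
Sum of known resistances R_other = 0.04402 K/W
Total R = ΔT/Q = 107/409 = 0.2616 K/W
R_perlite board = R_total − R_other = 0.2176 K/W
k = L/(R·A) = 0.08/(0.2176×5.87)

k ≈ 0.0626 W/(m·K)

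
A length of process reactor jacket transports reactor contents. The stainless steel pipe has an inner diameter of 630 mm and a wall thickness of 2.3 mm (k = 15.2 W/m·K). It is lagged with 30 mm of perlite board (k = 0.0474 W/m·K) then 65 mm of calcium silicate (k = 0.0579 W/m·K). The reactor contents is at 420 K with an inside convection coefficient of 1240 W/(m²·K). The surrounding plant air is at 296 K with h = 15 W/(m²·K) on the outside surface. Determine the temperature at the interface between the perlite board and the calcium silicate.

Radial resistances (cylindrical: R_cond = ln(r_o/r_i)/(2πkL), R_conv = 1/(h·2πrL)):
R_inner film = 1/(h_i·2πr₁L) = 1/(1240×2π×0.315×1) = 4.075×10^-4 K/W
R_stainless steel pipe wall = ln(317.3/315)/(2π×15.2×1) = 7.618×10^-5 K/W
R_perlite board = ln(347.3/317.3)/(2π×0.0474×1) = 0.3033 K/W
R_calcium silicate = ln(412.3/347.3)/(2π×0.0579×1) = 0.4716 K/W
R_outer film = 1/(h_o·2πr_oL) = 1/(15×2π×0.4123×1) = 0.02573 K/W
R_total = 0.8011 K/W
Q = ΔT/R_total = 124/0.8011
Q = 155 W/m
T_interface = T_inner − Q·ΣR(inner→interface) = 420 − 155×0.3038

T ≈ 373 K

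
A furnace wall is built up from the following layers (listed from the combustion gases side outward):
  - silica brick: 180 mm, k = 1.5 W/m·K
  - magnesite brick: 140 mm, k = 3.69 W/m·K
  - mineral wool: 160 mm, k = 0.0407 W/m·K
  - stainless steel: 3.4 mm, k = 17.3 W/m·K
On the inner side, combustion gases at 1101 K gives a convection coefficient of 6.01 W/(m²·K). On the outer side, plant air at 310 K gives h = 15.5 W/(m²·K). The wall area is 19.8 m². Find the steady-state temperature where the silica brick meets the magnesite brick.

Thermal resistances in series:
R_inner film = 1/(h_i·A) = 1/(6.01×19.8) = 0.008404 K/W
R_silica brick = L/(kA) = 0.18/(1.5×19.8) = 0.006061 K/W
R_magnesite brick = L/(kA) = 0.14/(3.69×19.8) = 0.001916 K/W
R_mineral wool = L/(kA) = 0.16/(0.0407×19.8) = 0.1985 K/W
R_stainless steel = L/(kA) = 0.0034/(17.3×19.8) = 9.926×10^-6 K/W
R_outer film = 1/(h_o·A) = 1/(15.5×19.8) = 0.003258 K/W
R_total = 0.2182 K/W;  Q = ΔT/R_total = 791/0.2182 = 3625 W
T_interface = T_inner − Q·ΣR(inner→interface) = 1101 − 3630×0.01446

T ≈ 1050 K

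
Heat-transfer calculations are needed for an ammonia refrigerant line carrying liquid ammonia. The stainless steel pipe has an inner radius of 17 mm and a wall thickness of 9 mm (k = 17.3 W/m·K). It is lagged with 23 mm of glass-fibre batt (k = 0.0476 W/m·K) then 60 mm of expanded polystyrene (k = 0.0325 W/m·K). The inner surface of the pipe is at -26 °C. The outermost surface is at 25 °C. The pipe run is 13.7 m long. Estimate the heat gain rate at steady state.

For a radial system each layer contributes R = ln(r_out/r_in)/(2πkL); films add R = 1/(hA).
R_stainless steel pipe wall = ln(26/17)/(2π×17.3×13.7) = 2.853×10^-4 K/W
R_glass-fibre batt = ln(49/26)/(2π×0.0476×13.7) = 0.1547 K/W
R_expanded polystyrene = ln(109/49)/(2π×0.0325×13.7) = 0.2858 K/W
R_total = 0.4407 K/W
Q = ΔT/R_total = 51/0.4407

Q ≈ 116 W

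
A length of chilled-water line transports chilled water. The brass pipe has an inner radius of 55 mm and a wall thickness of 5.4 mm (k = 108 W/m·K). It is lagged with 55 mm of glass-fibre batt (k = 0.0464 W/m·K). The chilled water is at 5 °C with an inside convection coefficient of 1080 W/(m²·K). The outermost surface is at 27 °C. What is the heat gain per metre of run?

q′ ≈ 9.89 W/m

Treating each annulus and film as a series resistance:
R_inner film = 1/(h_i·2πr₁L) = 1/(1080×2π×0.055×1) = 0.002679 K/W
R_brass pipe wall = ln(60.4/55)/(2π×108×1) = 1.38×10^-4 K/W
R_glass-fibre batt = ln(115.4/60.4)/(2π×0.0464×1) = 2.221 K/W
R_total = 2.223 K/W
Q = ΔT/R_total = 22/2.223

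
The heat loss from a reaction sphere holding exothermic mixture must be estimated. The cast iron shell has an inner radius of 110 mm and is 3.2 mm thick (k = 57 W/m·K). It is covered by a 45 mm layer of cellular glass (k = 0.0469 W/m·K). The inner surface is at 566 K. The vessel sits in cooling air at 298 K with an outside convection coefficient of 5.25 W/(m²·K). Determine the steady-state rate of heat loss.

Q ≈ 55 W

Radial (spherical) resistances in series:
R_cast iron shell = (1/0.11 − 1/0.1132)/(4π×57) = 3.588×10^-4 K/W
R_cellular glass = (1/0.1132 − 1/0.1582)/(4π×0.0469) = 4.264 K/W
R_outer film = 1/(h·4πr_o²) = 1/(5.25×4π×0.1582²) = 0.6056 K/W
R_total = 4.87 K/W
Q = ΔT/R_total = 268/4.87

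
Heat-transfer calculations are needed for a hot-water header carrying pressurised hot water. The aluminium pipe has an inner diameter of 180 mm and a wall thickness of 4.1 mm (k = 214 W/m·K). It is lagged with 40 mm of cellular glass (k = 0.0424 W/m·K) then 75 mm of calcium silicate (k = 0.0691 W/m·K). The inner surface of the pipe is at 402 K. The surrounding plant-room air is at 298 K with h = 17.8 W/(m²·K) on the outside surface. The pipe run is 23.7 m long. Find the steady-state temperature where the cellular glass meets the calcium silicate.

Cylindrical conduction, so R = ln(r₂/r₁)/(2πkL) per layer, in series:
R_aluminium pipe wall = ln(94.1/90)/(2π×214×23.7) = 1.398×10^-6 K/W
R_cellular glass = ln(134.1/94.1)/(2π×0.0424×23.7) = 0.0561 K/W
R_calcium silicate = ln(209.1/134.1)/(2π×0.0691×23.7) = 0.04317 K/W
R_outer film = 1/(h_o·2πr_oL) = 1/(17.8×2π×0.2091×23.7) = 0.001804 K/W
R_total = 0.1011 K/W
Q = ΔT/R_total = 104/0.1011
Q = 1030 W
T_interface = T_inner − Q·ΣR(inner→interface) = 402 − 1030×0.0561

T ≈ 344 K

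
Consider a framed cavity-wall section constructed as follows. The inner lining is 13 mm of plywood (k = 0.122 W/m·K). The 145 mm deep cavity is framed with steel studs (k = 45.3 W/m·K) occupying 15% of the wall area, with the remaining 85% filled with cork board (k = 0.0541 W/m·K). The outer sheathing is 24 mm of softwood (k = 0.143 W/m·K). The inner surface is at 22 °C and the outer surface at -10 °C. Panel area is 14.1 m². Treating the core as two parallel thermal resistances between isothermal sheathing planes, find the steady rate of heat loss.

Sheathing layers in series; stud and cavity paths in parallel between them.
R_inner = 0.013/(0.122×14.1) = 0.007557 K/W
R_stud  = 0.145/(45.3×0.15×14.1) = 0.001513 K/W
R_cav   = 0.145/(0.0541×0.85×14.1) = 0.2236 K/W
1/R_core = 1/R_stud + 1/R_cav → R_core = 0.001503 K/W
R_outer = 0.024/(0.143×14.1) = 0.0119 K/W
R_total = 0.02096 K/W
Q = ΔT/R_total = 32/0.02096

Q ≈ 1530 W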